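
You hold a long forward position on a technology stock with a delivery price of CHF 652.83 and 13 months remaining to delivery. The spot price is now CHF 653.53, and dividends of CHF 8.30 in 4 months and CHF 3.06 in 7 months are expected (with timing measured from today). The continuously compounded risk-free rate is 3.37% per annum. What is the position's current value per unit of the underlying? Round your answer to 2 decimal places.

CHF 12.90

PV(remaining dividends) I = 8.30·e^(−0.0337·4/12) + 3.06·e^(−0.0337·7/12) = 11.2077
Current forward F = (S − I)·e^(rT) = (653.53 − 11.2077)·e^(0.0337·13/12) = 642.3223 × 1.037183 = 666.2058
Value (long) = (F − K)·e^(−rT) = (666.2058 − 652.83) × 0.964150 = 12.8963
Value = CHF 12.90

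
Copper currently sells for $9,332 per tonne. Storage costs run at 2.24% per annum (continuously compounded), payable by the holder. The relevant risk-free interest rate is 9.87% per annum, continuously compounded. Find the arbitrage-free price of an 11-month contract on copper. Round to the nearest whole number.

Net carry = r + u − y = 0.0987 + 0.0224 − 0.0000 = 0.1211
F = S·e^((r+u−y)T) = 9332 · e^(0.1211 × 11/12) = 9332 · e^0.111008
= 9332 × 1.117404 = $10,428 per tonne

$10,428 per tonne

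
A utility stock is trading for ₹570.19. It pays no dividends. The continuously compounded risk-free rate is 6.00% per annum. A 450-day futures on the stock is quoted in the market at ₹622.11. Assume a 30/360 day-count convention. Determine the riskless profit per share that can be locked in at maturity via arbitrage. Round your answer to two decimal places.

₹7.51 per share

Fair futures: F* = S·e^(carry·T), with carry = r = 0.0600
F* = 570.19 · e^(0.0600 × 450/360) = 570.19 · e^0.075000 = 570.19 × 1.077884 = ₹614.5987
Market ₹622.11 > fair ₹614.5987: forward overpriced → cash-and-carry (buy spot, short the forward).
At maturity, profit = |F_mkt − F*| = |622.11 − 614.5987| = ₹7.51 per share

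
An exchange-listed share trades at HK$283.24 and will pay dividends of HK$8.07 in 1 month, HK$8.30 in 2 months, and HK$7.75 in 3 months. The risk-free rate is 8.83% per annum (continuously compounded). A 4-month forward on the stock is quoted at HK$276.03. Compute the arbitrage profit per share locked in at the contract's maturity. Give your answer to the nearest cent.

HK$8.81 per share

PV(dividends) I = 8.07·e^(−0.0883·1/12) + 8.30·e^(−0.0883·2/12) + 7.75·e^(−0.0883·3/12) = 23.7704
Fair forward F* = (S − I)·e^(rT) = (283.24 − 23.7704)·e^0.029433 = 259.4696 × 1.029870 = 267.2200
Market HK$276.03 > fair 267.2200: forward overpriced → cash-and-carry (borrow at r, buy the stock and collect the dividends, short the forward).
Profit at T = |F_mkt − F*| = |276.03 − 267.2200| = HK$8.81 per share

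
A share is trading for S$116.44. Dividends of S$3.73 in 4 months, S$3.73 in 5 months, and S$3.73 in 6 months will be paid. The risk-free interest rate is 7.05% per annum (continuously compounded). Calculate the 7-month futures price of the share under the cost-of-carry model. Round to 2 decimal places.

PV(dividends) I = 3.73·e^(−0.0705·4/12) + 3.73·e^(−0.0705·5/12) + 3.73·e^(−0.0705·6/12)
I = 3.6434 + 3.6220 + 3.6008 = 10.8662
F = (S − I)·e^(rT) = (116.44 − 10.8662) · e^(0.0705·7/12)
= 105.5738 · e^0.041125 = 105.5738 × 1.041982 = S$110.01

S$110.01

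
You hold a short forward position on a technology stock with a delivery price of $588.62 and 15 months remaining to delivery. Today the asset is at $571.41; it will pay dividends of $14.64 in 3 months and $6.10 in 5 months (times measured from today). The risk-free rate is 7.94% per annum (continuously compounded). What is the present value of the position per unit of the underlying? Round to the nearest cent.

-$18.15

PV(remaining dividends) I = 14.64·e^(−0.0794·3/12) + 6.10·e^(−0.0794·5/12) = 20.2538
Current forward F = (S − I)·e^(rT) = (571.41 − 20.2538)·e^(0.0794·15/12) = 551.1562 × 1.104342 = 608.6649
Value (long) = (F − K)·e^(−rT) = (608.6649 − 588.62) × 0.905516 = 18.1510
Short position value = −(long value) = -$18.15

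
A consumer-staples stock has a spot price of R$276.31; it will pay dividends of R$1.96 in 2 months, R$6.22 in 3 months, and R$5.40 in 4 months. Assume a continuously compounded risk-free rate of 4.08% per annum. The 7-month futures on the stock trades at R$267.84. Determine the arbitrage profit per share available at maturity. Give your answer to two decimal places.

PV(dividends) I = 1.96·e^(−0.0408·2/12) + 6.22·e^(−0.0408·3/12) + 5.40·e^(−0.0408·4/12) = 13.4307
Fair futures F* = (S − I)·e^(rT) = (276.31 − 13.4307)·e^0.023800 = 262.8793 × 1.024085 = 269.2107
Market R$267.84 < fair 269.2107: forward underpriced → reverse cash-and-carry (short the stock, invest proceeds at r, pay the dividends, go long the forward).
Profit at T = |F_mkt − F*| = |267.84 − 269.2107| = R$1.37 per share

R$1.37 per share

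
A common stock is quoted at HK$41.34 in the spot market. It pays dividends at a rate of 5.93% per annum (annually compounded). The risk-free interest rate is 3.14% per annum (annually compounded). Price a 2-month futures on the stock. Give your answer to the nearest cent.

HK$41.16

F = S · (1+r)^T / (1+q)^T
= 41.34 × 1.005166 / 1.009648 = 41.34 × 0.995561
F = HK$41.16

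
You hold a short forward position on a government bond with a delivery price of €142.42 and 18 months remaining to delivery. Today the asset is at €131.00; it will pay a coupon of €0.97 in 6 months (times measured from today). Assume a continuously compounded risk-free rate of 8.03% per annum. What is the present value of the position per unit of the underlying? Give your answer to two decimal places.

PV(remaining coupons) I = 0.97·e^(−0.0803·6/12) = 0.9318
Current forward F = (S − I)·e^(rT) = (131.00 − 0.9318)·e^(0.0803·18/12) = 130.0682 × 1.128004 = 146.7174
Value (long) = (F − K)·e^(−rT) = (146.7174 − 142.42) × 0.886521 = 3.8097
Short position value = −(long value) = -€3.81

-€3.81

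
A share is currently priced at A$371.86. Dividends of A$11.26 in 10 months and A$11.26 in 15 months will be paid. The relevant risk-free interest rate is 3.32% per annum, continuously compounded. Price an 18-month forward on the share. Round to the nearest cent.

A$367.98

PV(dividends) I = 11.26·e^(−0.0332·10/12) + 11.26·e^(−0.0332·15/12)
I = 10.9527 + 10.8023 = 21.7550
F = (S − I)·e^(rT) = (371.86 − 21.7550) · e^(0.0332·18/12)
= 350.1050 · e^0.049800 = 350.1050 × 1.051061 = A$367.98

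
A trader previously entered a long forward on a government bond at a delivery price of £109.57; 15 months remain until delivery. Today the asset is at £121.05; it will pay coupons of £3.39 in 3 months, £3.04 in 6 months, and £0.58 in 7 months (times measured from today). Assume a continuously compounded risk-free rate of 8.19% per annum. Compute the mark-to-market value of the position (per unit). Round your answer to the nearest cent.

PV(remaining coupons) I = 3.39·e^(−0.0819·3/12) + 3.04·e^(−0.0819·6/12) + 0.58·e^(−0.0819·7/12) = 6.7923
Current forward F = (S − I)·e^(rT) = (121.05 − 6.7923)·e^(0.0819·15/12) = 114.2577 × 1.107799 = 126.5746
Value (long) = (F − K)·e^(−rT) = (126.5746 − 109.57) × 0.902691 = 15.3499
Value = £15.35

£15.35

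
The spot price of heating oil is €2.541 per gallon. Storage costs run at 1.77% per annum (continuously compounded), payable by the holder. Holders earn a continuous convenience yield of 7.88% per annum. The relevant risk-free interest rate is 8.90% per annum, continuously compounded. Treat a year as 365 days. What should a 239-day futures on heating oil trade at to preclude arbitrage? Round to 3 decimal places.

Net carry = r + u − y = 0.0890 + 0.0177 − 0.0788 = 0.0279
F = S·e^((r+u−y)T) = 2.541 · e^(0.0279 × 239/365) = 2.541 · e^0.018269
= 2.541 × 1.018437 = €2.588 per gallon

€2.588 per gallon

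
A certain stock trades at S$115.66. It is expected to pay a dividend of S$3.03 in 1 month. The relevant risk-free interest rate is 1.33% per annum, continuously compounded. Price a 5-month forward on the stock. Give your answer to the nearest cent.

PV(dividends) I = 3.03·e^(−0.0133·1/12)
I = 3.0266
F = (S − I)·e^(rT) = (115.66 − 3.0266) · e^(0.0133·5/12)
= 112.6334 · e^0.005542 = 112.6334 × 1.005557 = S$113.26

S$113.26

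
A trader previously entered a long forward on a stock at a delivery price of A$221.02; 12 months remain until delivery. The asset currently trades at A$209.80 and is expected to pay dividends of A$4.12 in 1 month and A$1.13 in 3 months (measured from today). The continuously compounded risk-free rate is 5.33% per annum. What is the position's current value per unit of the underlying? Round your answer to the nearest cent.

-A$4.96

PV(remaining dividends) I = 4.12·e^(−0.0533·1/12) + 1.13·e^(−0.0533·3/12) = 5.2168
Current forward F = (S − I)·e^(rT) = (209.80 − 5.2168)·e^(0.0533·12/12) = 204.5832 × 1.054746 = 215.7833
Value (long) = (F − K)·e^(−rT) = (215.7833 − 221.02) × 0.948096 = -4.9649
Value = -A$4.96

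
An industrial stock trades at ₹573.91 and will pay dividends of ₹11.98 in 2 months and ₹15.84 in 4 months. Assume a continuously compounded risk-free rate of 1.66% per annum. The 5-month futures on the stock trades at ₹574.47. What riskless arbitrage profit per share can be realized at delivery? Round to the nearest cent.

PV(dividends) I = 11.98·e^(−0.0166·2/12) + 15.84·e^(−0.0166·4/12) = 27.6995
Fair futures F* = (S − I)·e^(rT) = (573.91 − 27.6995)·e^0.006917 = 546.2105 × 1.006941 = 550.0017
Market ₹574.47 > fair 550.0017: forward overpriced → cash-and-carry (borrow at r, buy the stock and collect the dividends, short the forward).
Profit at T = |F_mkt − F*| = |574.47 − 550.0017| = ₹24.47 per share

₹24.47 per share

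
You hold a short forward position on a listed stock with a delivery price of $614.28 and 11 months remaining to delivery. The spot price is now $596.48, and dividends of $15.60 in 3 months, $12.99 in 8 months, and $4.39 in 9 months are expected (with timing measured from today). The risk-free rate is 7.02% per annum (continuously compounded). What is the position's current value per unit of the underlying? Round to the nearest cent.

PV(remaining dividends) I = 15.60·e^(−0.0702·3/12) + 12.99·e^(−0.0702·8/12) + 4.39·e^(−0.0702·9/12) = 31.8895
Current forward F = (S − I)·e^(rT) = (596.48 − 31.8895)·e^(0.0702·11/12) = 564.5905 × 1.066466 = 602.1166
Value (long) = (F − K)·e^(−rT) = (602.1166 − 614.28) × 0.937677 = -11.4053
Short position value = −(long value) = $11.41

$11.41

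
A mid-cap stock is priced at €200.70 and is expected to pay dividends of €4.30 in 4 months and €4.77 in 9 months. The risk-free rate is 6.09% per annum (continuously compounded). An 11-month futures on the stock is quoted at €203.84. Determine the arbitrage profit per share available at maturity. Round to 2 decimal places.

€0.89 per share

PV(dividends) I = 4.30·e^(−0.0609·4/12) + 4.77·e^(−0.0609·9/12) = 8.7706
Fair futures F* = (S − I)·e^(rT) = (200.70 − 8.7706)·e^0.055825 = 191.9294 × 1.057413 = 202.9486
Market €203.84 > fair 202.9486: forward overpriced → cash-and-carry (borrow at r, buy the stock and collect the dividends, short the forward).
Profit at T = |F_mkt − F*| = |203.84 − 202.9486| = €0.89 per share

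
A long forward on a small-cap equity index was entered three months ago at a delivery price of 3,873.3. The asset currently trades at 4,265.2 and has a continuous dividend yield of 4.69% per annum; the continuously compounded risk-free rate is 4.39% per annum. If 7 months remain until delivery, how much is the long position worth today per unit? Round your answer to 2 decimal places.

374.72

Current fair forward for the remaining 7 months: F = S·e^((r − q)·T), (r − q) = 0.0439 − 0.0469 = -0.0030
F = 4265.2 · e^(-0.0030 × 7/12) = 4265.2 × 0.99825153 = 4257.7424
Value of long forward = (F − K)·e^(−rT) = (4257.7424 − 3873.3) · e^(−0.0439·7/12)
= 384.4424 × 0.97471678 = 374.72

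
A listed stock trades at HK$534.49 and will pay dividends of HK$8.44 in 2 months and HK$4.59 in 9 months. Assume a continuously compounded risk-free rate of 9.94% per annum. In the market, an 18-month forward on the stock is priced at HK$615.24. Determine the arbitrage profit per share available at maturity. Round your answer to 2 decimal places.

PV(dividends) I = 8.44·e^(−0.0994·2/12) + 4.59·e^(−0.0994·9/12) = 12.5616
Fair forward F* = (S − I)·e^(rT) = (534.49 − 12.5616)·e^0.149100 = 521.9284 × 1.160789 = 605.8487
Market HK$615.24 > fair 605.8487: forward overpriced → cash-and-carry (borrow at r, buy the stock and collect the dividends, short the forward).
Profit at T = |F_mkt − F*| = |615.24 − 605.8487| = HK$9.39 per share

HK$9.39 per share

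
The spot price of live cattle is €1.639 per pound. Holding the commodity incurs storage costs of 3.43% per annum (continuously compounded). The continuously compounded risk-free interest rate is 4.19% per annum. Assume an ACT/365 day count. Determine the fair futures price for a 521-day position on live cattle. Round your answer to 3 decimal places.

Net carry = r + u − y = 0.0419 + 0.0343 − 0.0000 = 0.0762
F = S·e^((r+u−y)T) = 1.639 · e^(0.0762 × 521/365) = 1.639 · e^0.108768
= 1.639 × 1.114904 = €1.827 per pound

€1.827 per pound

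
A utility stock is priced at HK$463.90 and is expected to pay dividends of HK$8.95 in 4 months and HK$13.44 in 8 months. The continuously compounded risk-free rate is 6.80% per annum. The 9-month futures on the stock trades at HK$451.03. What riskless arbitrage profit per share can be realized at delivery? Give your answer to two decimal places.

PV(dividends) I = 8.95·e^(−0.0680·4/12) + 13.44·e^(−0.0680·8/12) = 21.5937
Fair futures F* = (S − I)·e^(rT) = (463.90 − 21.5937)·e^0.051000 = 442.3063 × 1.052323 = 465.4491
Market HK$451.03 < fair 465.4491: forward underpriced → reverse cash-and-carry (short the stock, invest proceeds at r, pay the dividends, go long the forward).
Profit at T = |F_mkt − F*| = |451.03 − 465.4491| = HK$14.42 per share

HK$14.42 per share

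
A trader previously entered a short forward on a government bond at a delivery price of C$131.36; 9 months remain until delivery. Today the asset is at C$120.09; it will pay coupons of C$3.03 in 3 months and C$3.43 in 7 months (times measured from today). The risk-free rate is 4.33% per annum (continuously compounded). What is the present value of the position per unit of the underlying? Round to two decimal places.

PV(remaining coupons) I = 3.03·e^(−0.0433·3/12) + 3.43·e^(−0.0433·7/12) = 6.3418
Current forward F = (S − I)·e^(rT) = (120.09 − 6.3418)·e^(0.0433·9/12) = 113.7482 × 1.033008 = 117.5028
Value (long) = (F − K)·e^(−rT) = (117.5028 − 131.36) × 0.968047 = -13.4144
Short position value = −(long value) = C$13.41

C$13.41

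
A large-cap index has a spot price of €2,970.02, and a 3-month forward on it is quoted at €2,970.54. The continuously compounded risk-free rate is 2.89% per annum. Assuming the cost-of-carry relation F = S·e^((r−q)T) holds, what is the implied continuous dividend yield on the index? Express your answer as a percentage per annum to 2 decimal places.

From F = S·e^((r−q)T): (r − q) = ln(F/S)/T
ln(2970.54/2970.02) = ln(1.000175) = 0.000175
(r − q) = 0.000175 / (3/12) = 0.000700
q = r − ln(F/S)/T = 0.0289 − 0.000700 = 0.028200
q = 2.82%

2.82%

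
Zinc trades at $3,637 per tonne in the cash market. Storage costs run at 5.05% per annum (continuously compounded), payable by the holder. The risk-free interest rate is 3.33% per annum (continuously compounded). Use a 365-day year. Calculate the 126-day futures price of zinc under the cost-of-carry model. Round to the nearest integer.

Net carry = r + u − y = 0.0333 + 0.0505 − 0.0000 = 0.0838
F = S·e^((r+u−y)T) = 3637 · e^(0.0838 × 126/365) = 3637 · e^0.028928
= 3637 × 1.029350 = $3,744 per tonne

$3,744 per tonne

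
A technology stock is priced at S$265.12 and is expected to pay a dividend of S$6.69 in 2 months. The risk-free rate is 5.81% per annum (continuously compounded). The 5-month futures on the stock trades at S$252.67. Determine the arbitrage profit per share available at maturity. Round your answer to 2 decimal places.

S$12.16 per share

PV(dividends) I = 6.69·e^(−0.0581·2/12) = 6.6255
Fair futures F* = (S − I)·e^(rT) = (265.12 − 6.6255)·e^0.024208 = 258.4945 × 1.024503 = 264.8284
Market S$252.67 < fair 264.8284: forward underpriced → reverse cash-and-carry (short the stock, invest proceeds at r, pay the dividends, go long the forward).
Profit at T = |F_mkt − F*| = |252.67 − 264.8284| = S$12.16 per share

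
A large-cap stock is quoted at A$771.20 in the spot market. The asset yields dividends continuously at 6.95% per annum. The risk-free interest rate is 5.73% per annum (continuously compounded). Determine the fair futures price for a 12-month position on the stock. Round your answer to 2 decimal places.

F = S·e^((r − q)T) = 771.20 · e^((0.0573 − 0.0695) × 12/12)
= 771.20 · e^-0.012200 = 771.20 × 0.987874
F = A$761.85

A$761.85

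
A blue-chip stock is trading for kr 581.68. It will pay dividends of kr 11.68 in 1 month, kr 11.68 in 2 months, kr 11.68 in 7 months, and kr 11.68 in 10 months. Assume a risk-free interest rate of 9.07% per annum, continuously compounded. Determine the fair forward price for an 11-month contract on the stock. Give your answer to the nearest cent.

kr 583.20

PV(dividends) I = 11.68·e^(−0.0907·1/12) + 11.68·e^(−0.0907·2/12) + 11.68·e^(−0.0907·7/12) + 11.68·e^(−0.0907·10/12)
I = 11.5921 + 11.5048 + 11.0781 + 10.8297 = 45.0047
F = (S − I)·e^(rT) = (581.68 − 45.0047) · e^(0.0907·11/12)
= 536.6753 · e^0.083142 = 536.6753 × 1.086696 = kr 583.20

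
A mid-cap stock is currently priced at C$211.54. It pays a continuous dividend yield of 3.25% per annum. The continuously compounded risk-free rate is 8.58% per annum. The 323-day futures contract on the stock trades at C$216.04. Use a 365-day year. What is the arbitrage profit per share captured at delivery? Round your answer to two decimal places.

Fair futures: F* = S·e^(carry·T), with carry = (r − q) = 0.0858 − 0.0325 = 0.0533
F* = 211.54 · e^(0.0533 × 323/365) = 211.54 · e^0.047167 = 211.54 × 1.048297 = C$221.7567
Market C$216.04 < fair C$221.7567: forward underpriced → reverse cash-and-carry (short spot, go long the forward).
At maturity, profit = |F_mkt − F*| = |216.04 − 221.7567| = C$5.72 per share

C$5.72 per share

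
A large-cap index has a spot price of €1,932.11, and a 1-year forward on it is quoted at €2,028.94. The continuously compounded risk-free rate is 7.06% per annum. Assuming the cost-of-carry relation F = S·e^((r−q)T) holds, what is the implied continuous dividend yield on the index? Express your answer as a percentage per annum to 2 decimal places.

2.17%

From F = S·e^((r−q)T): (r − q) = ln(F/S)/T
ln(2028.94/1932.11) = ln(1.050116) = 0.048901
(r − q) = 0.048901 / (1) = 0.048901
q = r − ln(F/S)/T = 0.0706 − 0.048901 = 0.021699
q = 2.17%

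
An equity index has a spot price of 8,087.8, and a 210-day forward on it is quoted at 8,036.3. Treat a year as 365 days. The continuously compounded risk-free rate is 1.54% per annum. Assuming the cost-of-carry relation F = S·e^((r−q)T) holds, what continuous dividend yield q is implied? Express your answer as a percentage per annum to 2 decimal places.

2.65%

From F = S·e^((r−q)T): (r − q) = ln(F/S)/T
ln(8036.3/8087.8) = ln(0.993632) = -0.006388
(r − q) = -0.006388 / (210/365) = -0.011103
q = r − ln(F/S)/T = 0.0154 + 0.011103 = 0.026503
q = 2.65%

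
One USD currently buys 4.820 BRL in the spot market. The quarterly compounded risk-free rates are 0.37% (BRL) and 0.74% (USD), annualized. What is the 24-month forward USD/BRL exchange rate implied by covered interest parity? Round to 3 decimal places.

4.785

By covered interest parity, F = S · (1+r_BRL/4)^(4T) / (1+r_USD/4)^(4T)
= 4.820 × 1.007424 / 1.014896 = 4.820 × 0.992638
F = 4.785 BRL per USD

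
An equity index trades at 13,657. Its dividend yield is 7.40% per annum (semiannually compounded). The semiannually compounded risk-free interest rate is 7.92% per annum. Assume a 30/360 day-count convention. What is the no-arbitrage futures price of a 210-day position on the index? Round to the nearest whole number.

F = S · (1+r/2)^(2T) / (1+q/2)^(2T)
= 13657 × 1.046351 / 1.043298 = 13657 × 1.002926
F = 13,697

13,697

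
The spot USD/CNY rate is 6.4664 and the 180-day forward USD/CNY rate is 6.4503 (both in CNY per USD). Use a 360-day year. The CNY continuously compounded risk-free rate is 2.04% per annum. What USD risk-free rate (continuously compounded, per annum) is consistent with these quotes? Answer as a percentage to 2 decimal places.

F = S·e^((r_CNY − r_USD)T) ⇒ r_USD = r_CNY − ln(F/S)/T
ln(6.4503/6.4664) = -0.002493; /(180/360) = -0.004986
r_USD = 0.0204 + 0.004986 = 0.025386
r_USD = 2.54%

2.54%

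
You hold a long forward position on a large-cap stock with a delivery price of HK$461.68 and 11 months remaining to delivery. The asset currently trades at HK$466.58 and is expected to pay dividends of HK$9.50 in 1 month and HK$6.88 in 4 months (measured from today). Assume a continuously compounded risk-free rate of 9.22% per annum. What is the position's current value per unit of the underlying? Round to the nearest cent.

HK$26.22

PV(remaining dividends) I = 9.50·e^(−0.0922·1/12) + 6.88·e^(−0.0922·4/12) = 16.0991
Current forward F = (S − I)·e^(rT) = (466.58 − 16.0991)·e^(0.0922·11/12) = 450.4809 × 1.088191 = 490.2093
Value (long) = (F − K)·e^(−rT) = (490.2093 − 461.68) × 0.918956 = 26.2172
Value = HK$26.22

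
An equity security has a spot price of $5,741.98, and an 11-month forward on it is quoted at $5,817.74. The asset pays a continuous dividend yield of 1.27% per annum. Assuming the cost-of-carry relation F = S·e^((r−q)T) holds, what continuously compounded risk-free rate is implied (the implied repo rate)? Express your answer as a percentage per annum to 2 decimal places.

2.70%

From F = S·e^((r−q)T): (r − q) = ln(F/S)/T
ln(5817.74/5741.98) = ln(1.013194) = 0.013108
(r − q) = 0.013108 / (11/12) = 0.014300
r = ln(F/S)/T + q = 0.014300 + 0.0127 = 0.027000
r = 2.70%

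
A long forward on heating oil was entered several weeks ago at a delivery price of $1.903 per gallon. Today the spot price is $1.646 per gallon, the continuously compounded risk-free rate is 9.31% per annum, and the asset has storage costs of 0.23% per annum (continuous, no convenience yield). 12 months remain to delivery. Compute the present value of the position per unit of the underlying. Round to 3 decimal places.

-$0.084 per gallon

Current fair forward for the remaining 12 months: F = S·e^((r + u)·T), (r + u) = 0.0931 + 0.0023 = 0.0954
F = 1.646 · e^(0.0954 × 12/12) = 1.646 × 1.100099 = 1.8108
Value of long forward = (F − K)·e^(−rT) = (1.8108 − 1.903) · e^(−0.0931·12/12)
= -0.0922 × 0.911102 = -0.084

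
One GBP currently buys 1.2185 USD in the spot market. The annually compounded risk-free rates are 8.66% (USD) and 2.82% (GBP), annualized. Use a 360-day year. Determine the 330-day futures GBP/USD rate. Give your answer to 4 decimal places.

By covered interest parity, F = S · (1+r_USD)^T / (1+r_GBP)^T
= 1.2185 × 1.079105 / 1.025820 = 1.2185 × 1.051944
F = 1.2818 USD per GBP

1.2818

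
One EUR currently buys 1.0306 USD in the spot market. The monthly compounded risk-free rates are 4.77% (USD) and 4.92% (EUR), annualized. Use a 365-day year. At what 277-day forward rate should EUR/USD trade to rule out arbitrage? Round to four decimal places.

1.0294

By covered interest parity, F = S · (1+r_USD/12)^(12T) / (1+r_EUR/12)^(12T)
= 1.0306 × 1.036789 / 1.037965 = 1.0306 × 0.998867
F = 1.0294 USD per EUR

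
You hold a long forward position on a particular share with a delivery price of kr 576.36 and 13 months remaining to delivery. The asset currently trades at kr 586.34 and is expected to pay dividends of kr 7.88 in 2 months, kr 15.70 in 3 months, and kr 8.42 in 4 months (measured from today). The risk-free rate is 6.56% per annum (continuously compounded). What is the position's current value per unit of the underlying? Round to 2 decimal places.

PV(remaining dividends) I = 7.88·e^(−0.0656·2/12) + 15.70·e^(−0.0656·3/12) + 8.42·e^(−0.0656·4/12) = 31.4768
Current forward F = (S − I)·e^(rT) = (586.34 − 31.4768)·e^(0.0656·13/12) = 554.8632 × 1.073653 = 595.7305
Value (long) = (F − K)·e^(−rT) = (595.7305 − 576.36) × 0.931400 = 18.0417
Value = kr 18.04

kr 18.04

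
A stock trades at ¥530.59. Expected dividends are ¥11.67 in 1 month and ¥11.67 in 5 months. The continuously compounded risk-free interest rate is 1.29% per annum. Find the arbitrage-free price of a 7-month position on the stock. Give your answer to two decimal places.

PV(dividends) I = 11.67·e^(−0.0129·1/12) + 11.67·e^(−0.0129·5/12)
I = 11.6575 + 11.6074 = 23.2649
F = (S − I)·e^(rT) = (530.59 − 23.2649) · e^(0.0129·7/12)
= 507.3251 · e^0.007525 = 507.3251 × 1.007553 = ¥511.16

¥511.16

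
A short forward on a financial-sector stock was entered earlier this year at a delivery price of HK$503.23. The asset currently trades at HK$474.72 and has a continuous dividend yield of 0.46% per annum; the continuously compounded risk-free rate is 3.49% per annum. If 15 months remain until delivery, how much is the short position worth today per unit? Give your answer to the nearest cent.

Current fair forward for the remaining 15 months: F = S·e^((r − q)·T), (r − q) = 0.0349 − 0.0046 = 0.0303
F = 474.72 · e^(0.0303 × 15/12) = 474.72 × 1.038601 = 493.0447
Value of long forward = (F − K)·e^(−rT) = (493.0447 − 503.23) · e^(−0.0349·15/12)
= -10.1853 × 0.957313 = -9.75
Short position value = −(long value) = HK$9.75

HK$9.75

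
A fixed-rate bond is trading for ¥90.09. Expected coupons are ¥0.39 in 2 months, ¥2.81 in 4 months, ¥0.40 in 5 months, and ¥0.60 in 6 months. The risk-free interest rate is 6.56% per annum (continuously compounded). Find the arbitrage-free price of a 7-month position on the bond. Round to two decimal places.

¥89.34

PV(coupons) I = 0.39·e^(−0.0656·2/12) + 2.81·e^(−0.0656·4/12) + 0.40·e^(−0.0656·5/12) + 0.60·e^(−0.0656·6/12)
I = 0.3858 + 2.7492 + 0.3892 + 0.5806 = 4.1048
F = (S − I)·e^(rT) = (90.09 − 4.1048) · e^(0.0656·7/12)
= 85.9852 · e^0.038267 = 85.9852 × 1.039009 = ¥89.34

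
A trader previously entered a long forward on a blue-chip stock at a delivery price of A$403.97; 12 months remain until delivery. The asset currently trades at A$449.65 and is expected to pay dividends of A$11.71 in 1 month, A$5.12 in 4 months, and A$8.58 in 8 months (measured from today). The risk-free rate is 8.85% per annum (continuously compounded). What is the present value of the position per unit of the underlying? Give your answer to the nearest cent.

PV(remaining dividends) I = 11.71·e^(−0.0885·1/12) + 5.12·e^(−0.0885·4/12) + 8.58·e^(−0.0885·8/12) = 24.6835
Current forward F = (S − I)·e^(rT) = (449.65 − 24.6835)·e^(0.0885·12/12) = 424.9665 × 1.092534 = 464.2904
Value (long) = (F − K)·e^(−rT) = (464.2904 − 403.97) × 0.915303 = 55.2114
Value = A$55.21

A$55.21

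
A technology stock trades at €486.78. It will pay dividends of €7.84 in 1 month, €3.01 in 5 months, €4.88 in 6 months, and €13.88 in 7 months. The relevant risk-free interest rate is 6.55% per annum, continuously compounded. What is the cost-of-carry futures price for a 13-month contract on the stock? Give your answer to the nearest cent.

€491.65

PV(dividends) I = 7.84·e^(−0.0655·1/12) + 3.01·e^(−0.0655·5/12) + 4.88·e^(−0.0655·6/12) + 13.88·e^(−0.0655·7/12)
I = 7.7973 + 2.9290 + 4.7228 + 13.3597 = 28.8088
F = (S − I)·e^(rT) = (486.78 − 28.8088) · e^(0.0655·13/12)
= 457.9712 · e^0.070958 = 457.9712 × 1.073536 = €491.65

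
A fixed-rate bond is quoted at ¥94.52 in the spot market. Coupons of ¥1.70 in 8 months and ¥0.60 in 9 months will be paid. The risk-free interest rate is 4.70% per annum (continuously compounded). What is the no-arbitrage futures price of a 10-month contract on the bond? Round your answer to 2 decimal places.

PV(coupons) I = 1.70·e^(−0.0470·8/12) + 0.60·e^(−0.0470·9/12)
I = 1.6476 + 0.5792 = 2.2268
F = (S − I)·e^(rT) = (94.52 − 2.2268) · e^(0.0470·10/12)
= 92.2932 · e^0.039167 = 92.2932 × 1.039944 = ¥95.98

¥95.98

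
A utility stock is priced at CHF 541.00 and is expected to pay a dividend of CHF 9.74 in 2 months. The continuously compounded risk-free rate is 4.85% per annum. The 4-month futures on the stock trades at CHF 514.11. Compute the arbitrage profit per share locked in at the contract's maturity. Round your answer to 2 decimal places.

CHF 25.89 per share

PV(dividends) I = 9.74·e^(−0.0485·2/12) = 9.6616
Fair futures F* = (S − I)·e^(rT) = (541.00 − 9.6616)·e^0.016167 = 531.3384 × 1.016298 = 539.9982
Market CHF 514.11 < fair 539.9982: forward underpriced → reverse cash-and-carry (short the stock, invest proceeds at r, pay the dividends, go long the forward).
Profit at T = |F_mkt − F*| = |514.11 − 539.9982| = CHF 25.89 per share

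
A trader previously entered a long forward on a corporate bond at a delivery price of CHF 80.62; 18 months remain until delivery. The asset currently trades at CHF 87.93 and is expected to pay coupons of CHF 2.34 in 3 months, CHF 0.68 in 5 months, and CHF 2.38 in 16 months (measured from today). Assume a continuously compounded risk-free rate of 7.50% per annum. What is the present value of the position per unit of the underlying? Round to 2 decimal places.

PV(remaining coupons) I = 2.34·e^(−0.0750·3/12) + 0.68·e^(−0.0750·5/12) + 2.38·e^(−0.0750·16/12) = 5.1091
Current forward F = (S − I)·e^(rT) = (87.93 − 5.1091)·e^(0.0750·18/12) = 82.8209 × 1.119072 = 92.6826
Value (long) = (F − K)·e^(−rT) = (92.6826 − 80.62) × 0.893597 = 10.7791
Value = CHF 10.78

CHF 10.78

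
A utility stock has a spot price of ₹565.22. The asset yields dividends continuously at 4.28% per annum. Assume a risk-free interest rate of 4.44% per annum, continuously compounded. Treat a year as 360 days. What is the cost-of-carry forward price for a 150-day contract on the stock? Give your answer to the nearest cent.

₹565.60

F = S·e^((r − q)T) = 565.22 · e^((0.0444 − 0.0428) × 150/360)
= 565.22 · e^0.000667 = 565.22 × 1.000667
F = ₹565.60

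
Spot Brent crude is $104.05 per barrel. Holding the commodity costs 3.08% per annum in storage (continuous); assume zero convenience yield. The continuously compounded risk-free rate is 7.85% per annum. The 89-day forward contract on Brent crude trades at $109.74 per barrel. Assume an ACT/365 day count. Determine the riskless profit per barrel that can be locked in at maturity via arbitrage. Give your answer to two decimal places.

$2.88 per barrel

Fair forward: F* = S·e^(carry·T), with carry = (r + u) = 0.0785 + 0.0308 = 0.1093
F* = 104.05 · e^(0.1093 × 89/365) = 104.05 · e^0.026651 = 104.05 × 1.027009 = $106.8603
Market $109.74 > fair $106.8603: forward overpriced → cash-and-carry (buy spot, short the forward).
At maturity, profit = |F_mkt − F*| = |109.74 − 106.8603| = $2.88 per barrel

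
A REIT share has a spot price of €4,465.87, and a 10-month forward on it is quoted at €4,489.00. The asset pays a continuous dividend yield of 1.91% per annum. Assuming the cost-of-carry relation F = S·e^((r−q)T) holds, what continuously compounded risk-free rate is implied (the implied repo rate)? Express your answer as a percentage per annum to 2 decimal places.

From F = S·e^((r−q)T): (r − q) = ln(F/S)/T
ln(4489.00/4465.87) = ln(1.005179) = 0.005166
(r − q) = 0.005166 / (10/12) = 0.006199
r = ln(F/S)/T + q = 0.006199 + 0.0191 = 0.025299
r = 2.53%

2.53%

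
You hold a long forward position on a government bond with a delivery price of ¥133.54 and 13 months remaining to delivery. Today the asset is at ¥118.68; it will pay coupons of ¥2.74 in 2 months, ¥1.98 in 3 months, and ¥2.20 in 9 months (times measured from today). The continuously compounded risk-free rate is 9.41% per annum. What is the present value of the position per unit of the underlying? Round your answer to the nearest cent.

PV(remaining coupons) I = 2.74·e^(−0.0941·2/12) + 1.98·e^(−0.0941·3/12) + 2.20·e^(−0.0941·9/12) = 6.6814
Current forward F = (S − I)·e^(rT) = (118.68 − 6.6814)·e^(0.0941·13/12) = 111.9986 × 1.107319 = 124.0182
Value (long) = (F − K)·e^(−rT) = (124.0182 − 133.54) × 0.903082 = -8.5990
Value = -¥8.60

-¥8.60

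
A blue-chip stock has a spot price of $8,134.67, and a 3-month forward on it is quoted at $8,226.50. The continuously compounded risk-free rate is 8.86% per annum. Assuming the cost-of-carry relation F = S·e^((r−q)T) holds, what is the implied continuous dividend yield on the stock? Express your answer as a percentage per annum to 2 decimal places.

From F = S·e^((r−q)T): (r − q) = ln(F/S)/T
ln(8226.50/8134.67) = ln(1.011289) = 0.011226
(r − q) = 0.011226 / (3/12) = 0.044904
q = r − ln(F/S)/T = 0.0886 − 0.044904 = 0.043696
q = 4.37%

4.37%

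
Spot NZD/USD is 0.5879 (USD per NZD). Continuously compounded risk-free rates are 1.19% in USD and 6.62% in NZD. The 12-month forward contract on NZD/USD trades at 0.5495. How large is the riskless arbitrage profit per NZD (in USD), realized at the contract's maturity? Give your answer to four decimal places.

0.0073 per NZD (in USD)

Fair forward: F* = S·e^(carry·T), with carry = (r_USD − r_NZD) = 0.0119 − 0.0662 = -0.0543
F* = 0.5879 · e^(-0.0543 × 12/12) = 0.5879 · e^-0.054300 = 0.5879 × 0.947148 = 0.5568
Market 0.5495 < fair 0.5568: forward underpriced → reverse cash-and-carry (short spot, go long the forward).
At maturity, profit = |F_mkt − F*| = |0.5495 − 0.5568| = 0.0073 per NZD (in USD)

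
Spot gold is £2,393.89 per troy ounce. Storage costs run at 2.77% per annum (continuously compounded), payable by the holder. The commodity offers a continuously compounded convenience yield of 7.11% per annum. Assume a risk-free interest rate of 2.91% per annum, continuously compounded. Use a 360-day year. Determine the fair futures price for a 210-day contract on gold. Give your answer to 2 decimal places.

Net carry = r + u − y = 0.0291 + 0.0277 − 0.0711 = -0.0143
F = S·e^((r+u−y)T) = 2393.89 · e^(-0.0143 × 210/360) = 2393.89 · e^-0.00834167
= 2393.89 × 0.99169303 = £2,374.00 per troy ounce

£2,374.00 per troy ounce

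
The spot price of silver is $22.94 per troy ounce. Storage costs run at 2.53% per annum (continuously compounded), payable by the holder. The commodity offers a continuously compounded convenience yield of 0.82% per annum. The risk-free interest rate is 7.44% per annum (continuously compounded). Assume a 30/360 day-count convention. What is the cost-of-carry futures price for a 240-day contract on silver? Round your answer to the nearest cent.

Net carry = r + u − y = 0.0744 + 0.0253 − 0.0082 = 0.0915
F = S·e^((r+u−y)T) = 22.94 · e^(0.0915 × 240/360) = 22.94 · e^0.061000
= 22.94 × 1.062899 = $24.38 per troy ounce

$24.38 per troy ounce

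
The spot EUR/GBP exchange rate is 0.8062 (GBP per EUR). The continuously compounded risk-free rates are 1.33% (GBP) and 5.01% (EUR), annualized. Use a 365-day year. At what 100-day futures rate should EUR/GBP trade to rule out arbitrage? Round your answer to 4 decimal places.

0.7981

F = S·e^((r_GBP − r_EUR)T) = 0.8062 · e^((0.0133 − 0.0501) × 100/365)
= 0.8062 · e^-0.010082 = 0.8062 × 0.989969
F = 0.7981 GBP per EUR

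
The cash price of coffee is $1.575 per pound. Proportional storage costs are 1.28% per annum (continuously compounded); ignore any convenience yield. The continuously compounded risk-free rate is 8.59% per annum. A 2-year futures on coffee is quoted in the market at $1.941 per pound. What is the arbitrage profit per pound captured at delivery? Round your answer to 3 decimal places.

$0.022 per pound

Fair futures: F* = S·e^(carry·T), with carry = (r + u) = 0.0859 + 0.0128 = 0.0987
F* = 1.575 · e^(0.0987 × 2) = 1.575 · e^0.197400 = 1.575 × 1.218231 = $1.9187
Market $1.941 > fair $1.9187: forward overpriced → cash-and-carry (buy spot, short the forward).
At maturity, profit = |F_mkt − F*| = |1.941 − 1.9187| = $0.022 per pound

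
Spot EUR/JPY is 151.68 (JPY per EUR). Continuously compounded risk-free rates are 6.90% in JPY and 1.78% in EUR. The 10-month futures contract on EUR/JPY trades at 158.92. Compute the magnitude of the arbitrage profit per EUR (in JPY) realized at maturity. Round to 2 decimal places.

0.63 per EUR (in JPY)

Fair futures: F* = S·e^(carry·T), with carry = (r_JPY − r_EUR) = 0.0690 − 0.0178 = 0.0512
F* = 151.68 · e^(0.0512 × 10/12) = 151.68 · e^0.042667 = 151.68 × 1.043590 = 158.2917
Market 158.92 > fair 158.2917: forward overpriced → cash-and-carry (buy spot, short the forward).
At maturity, profit = |F_mkt − F*| = |158.92 − 158.2917| = 0.63 per EUR (in JPY)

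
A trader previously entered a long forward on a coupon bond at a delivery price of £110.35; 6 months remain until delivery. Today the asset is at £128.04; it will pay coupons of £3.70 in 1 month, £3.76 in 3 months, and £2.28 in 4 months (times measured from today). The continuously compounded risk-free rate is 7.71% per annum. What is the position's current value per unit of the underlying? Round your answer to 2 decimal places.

£12.28

PV(remaining coupons) I = 3.70·e^(−0.0771·1/12) + 3.76·e^(−0.0771·3/12) + 2.28·e^(−0.0771·4/12) = 9.5867
Current forward F = (S − I)·e^(rT) = (128.04 − 9.5867)·e^(0.0771·6/12) = 118.4533 × 1.039303 = 123.1089
Value (long) = (F − K)·e^(−rT) = (123.1089 − 110.35) × 0.962184 = 12.2764
Value = £12.28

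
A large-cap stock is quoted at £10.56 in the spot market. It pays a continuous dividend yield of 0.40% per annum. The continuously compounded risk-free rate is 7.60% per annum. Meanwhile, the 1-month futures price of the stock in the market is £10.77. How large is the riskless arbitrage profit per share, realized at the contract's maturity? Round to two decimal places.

£0.15 per share

Fair futures: F* = S·e^(carry·T), with carry = (r − q) = 0.0760 − 0.0040 = 0.0720
F* = 10.56 · e^(0.0720 × 1/12) = 10.56 · e^0.006000 = 10.56 × 1.006018 = £10.6236
Market £10.77 > fair £10.6236: forward overpriced → cash-and-carry (buy spot, short the forward).
At maturity, profit = |F_mkt − F*| = |10.77 − 10.6236| = £0.15 per share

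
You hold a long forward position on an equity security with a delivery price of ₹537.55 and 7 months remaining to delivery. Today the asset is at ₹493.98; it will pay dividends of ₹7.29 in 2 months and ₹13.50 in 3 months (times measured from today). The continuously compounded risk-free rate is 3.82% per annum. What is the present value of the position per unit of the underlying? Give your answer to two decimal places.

-₹52.34

PV(remaining dividends) I = 7.29·e^(−0.0382·2/12) + 13.50·e^(−0.0382·3/12) = 20.6154
Current forward F = (S − I)·e^(rT) = (493.98 − 20.6154)·e^(0.0382·7/12) = 473.3646 × 1.022533 = 484.0309
Value (long) = (F − K)·e^(−rT) = (484.0309 − 537.55) × 0.977963 = -52.3397
Value = -₹52.34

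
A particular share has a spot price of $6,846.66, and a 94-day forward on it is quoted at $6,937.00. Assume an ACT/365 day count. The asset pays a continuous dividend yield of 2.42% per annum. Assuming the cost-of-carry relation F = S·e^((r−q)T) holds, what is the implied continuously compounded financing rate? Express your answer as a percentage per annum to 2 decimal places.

From F = S·e^((r−q)T): (r − q) = ln(F/S)/T
ln(6937.00/6846.66) = ln(1.013195) = 0.013109
(r − q) = 0.013109 / (94/365) = 0.050902
r = ln(F/S)/T + q = 0.050902 + 0.0242 = 0.075102
r = 7.51%

7.51%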